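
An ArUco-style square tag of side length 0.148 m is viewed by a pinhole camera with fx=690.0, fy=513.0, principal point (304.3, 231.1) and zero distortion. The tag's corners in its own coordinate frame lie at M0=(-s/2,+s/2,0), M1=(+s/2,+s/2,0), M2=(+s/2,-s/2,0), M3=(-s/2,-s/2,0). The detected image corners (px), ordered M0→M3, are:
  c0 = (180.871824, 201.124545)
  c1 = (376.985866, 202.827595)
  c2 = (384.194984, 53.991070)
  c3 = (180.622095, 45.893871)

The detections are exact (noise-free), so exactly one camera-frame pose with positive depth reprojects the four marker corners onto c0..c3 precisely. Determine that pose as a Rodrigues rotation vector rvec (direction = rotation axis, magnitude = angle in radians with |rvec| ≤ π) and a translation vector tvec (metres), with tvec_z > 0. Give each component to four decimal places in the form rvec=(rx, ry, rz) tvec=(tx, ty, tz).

Intrinsics K: fx=690.0, fy=513.0, cx=304.3, cy=231.1
Marker side s = 0.148 m; corners in marker frame (Z=0):
  M0 = (-0.0740, +0.0740, 0)
  M1 = (+0.0740, +0.0740, 0)
  M2 = (+0.0740, -0.0740, 0)
  M3 = (-0.0740, -0.0740, 0)
Detected image corners:
  c0 = (180.871824, 201.124545) px
  c1 = (376.985866, 202.827595) px
  c2 = (384.194984, 53.991070) px
  c3 = (180.622095, 45.893871) px
Planar DLT: solve 8×8 A·h = b for H (H[2,2]=1):
  H  [+1427.24794 +48.10294 +282.67559]
  H  [+67.44895 +1059.18321 +127.45492]
  H  [+0.27589 +0.25699 +1.00000]
B = K⁻¹H; ‖b₁‖=1.966269, ‖b₂‖=1.966269; λ = 2/(‖b₁‖+‖b₂‖) = 0.508577, sign → tz>0 ⇒ λ=+0.508577
r₁ = λ·B[:,0] = (+0.99010,+0.00366,+0.14031); r₂ = λ·B[:,1] = (-0.02218,+0.99117,+0.13070)
r₃ = r₁×r₂ = (-0.13859,-0.13252,+0.98144); SVD([r₁ r₂ r₃]) → R = UVᵀ:
  R  [+0.99010 -0.02218 -0.13859]
  R  [+0.00366 +0.99117 -0.13252]
  R  [+0.14031 +0.13070 +0.98144]
t = (-0.01594, -0.10275, +0.50858) m
tr R = 2.962718; θ = arccos((tr R − 1)/2) = 0.193387 rad = 11.080°
axis k = ((R−Rᵀ)₃₂, (R−Rᵀ)₁₃, (R−Rᵀ)₂₁) / (2 sinθ) = (+0.684803, -0.725620, +0.067238)
rvec = θ·k = (+0.132432, -0.140326, +0.013003)

rvec=(0.1324, -0.1403, 0.0130) tvec=(-0.0159, -0.1028, 0.5086)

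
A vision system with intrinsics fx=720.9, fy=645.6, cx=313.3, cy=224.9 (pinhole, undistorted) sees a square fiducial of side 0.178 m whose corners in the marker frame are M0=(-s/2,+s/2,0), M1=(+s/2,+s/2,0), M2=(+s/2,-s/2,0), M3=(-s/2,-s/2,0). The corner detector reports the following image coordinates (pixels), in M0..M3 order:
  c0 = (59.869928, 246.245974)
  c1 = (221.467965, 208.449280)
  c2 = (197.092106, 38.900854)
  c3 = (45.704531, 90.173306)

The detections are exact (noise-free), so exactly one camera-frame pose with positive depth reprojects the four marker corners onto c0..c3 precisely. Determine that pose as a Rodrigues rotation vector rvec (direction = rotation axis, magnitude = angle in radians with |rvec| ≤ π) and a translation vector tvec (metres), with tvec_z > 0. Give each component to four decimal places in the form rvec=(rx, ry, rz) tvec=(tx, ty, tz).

Intrinsics K: fx=720.9, fy=645.6, cx=313.3, cy=224.9
Marker side s = 0.178 m; corners in marker frame (Z=0):
  M0 = (-0.0890, +0.0890, 0)
  M1 = (+0.0890, +0.0890, 0)
  M2 = (+0.0890, -0.0890, 0)
  M3 = (-0.0890, -0.0890, 0)
Detected image corners:
  c0 = (59.869928, 246.245974) px
  c1 = (221.467965, 208.449280) px
  c2 = (197.092106, 38.900854) px
  c3 = (45.704531, 90.173306) px
Planar DLT: solve 8×8 A·h = b for H (H[2,2]=1):
  H  [+806.75458 +67.65955 +126.96888]
  H  [-331.00969 +869.15636 +144.85828]
  H  [-0.54684 -0.29921 +1.00000]
B = K⁻¹H; ‖b₁‖=1.497875, ‖b₂‖=1.497875; λ = 2/(‖b₁‖+‖b₂‖) = 0.667612, sign → tz>0 ⇒ λ=+0.667612
r₁ = λ·B[:,0] = (+0.90578,-0.21512,-0.36508); r₂ = λ·B[:,1] = (+0.14947,+0.96838,-0.19976)
r₃ = r₁×r₂ = (+0.39651,+0.12637,+0.90929); SVD([r₁ r₂ r₃]) → R = UVᵀ:
  R  [+0.90578 +0.14947 +0.39651]
  R  [-0.21512 +0.96838 +0.12637]
  R  [-0.36508 -0.19976 +0.90929]
t = (-0.17256, -0.08277, +0.66761) m
tr R = 2.783454; θ = arccos((tr R − 1)/2) = 0.469649 rad = 26.909°
axis k = ((R−Rᵀ)₃₂, (R−Rᵀ)₁₃, (R−Rᵀ)₂₁) / (2 sinθ) = (-0.360298, +0.841392, -0.402795)
rvec = θ·k = (-0.169214, +0.395159, -0.189173)

rvec=(-0.1692, 0.3952, -0.1892) tvec=(-0.1726, -0.0828, 0.6676)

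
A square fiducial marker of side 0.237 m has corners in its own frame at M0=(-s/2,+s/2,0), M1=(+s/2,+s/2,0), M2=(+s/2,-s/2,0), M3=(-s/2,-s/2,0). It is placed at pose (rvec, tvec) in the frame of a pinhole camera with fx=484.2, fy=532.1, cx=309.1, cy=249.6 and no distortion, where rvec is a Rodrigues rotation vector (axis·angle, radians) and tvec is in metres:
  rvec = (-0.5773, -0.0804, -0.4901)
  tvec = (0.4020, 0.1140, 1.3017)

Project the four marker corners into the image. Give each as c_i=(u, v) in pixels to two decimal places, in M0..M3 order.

Intrinsics K: fx=484.2, fy=532.1, cx=309.1, cy=249.6
Marker side s = 0.237 m; corners in marker frame (Z=0):
  M0 = (-0.1185, +0.1185, 0)
  M1 = (+0.1185, +0.1185, 0)
  M2 = (+0.1185, -0.1185, 0)
  M3 = (-0.1185, -0.1185, 0)
rvec = (-0.5773, -0.0804, -0.4901), |rvec| = θ = 0.76154 rad = 43.633°
Rodrigues: sinθ=0.69003, 1−cosθ=0.27622; R = I + sinθ·[k]× + (1−cosθ)·[k]×²:
    [+0.88252 +0.46619 +0.06191]
    [-0.42198 +0.72686 +0.54186]
    [+0.20761 -0.50433 +0.83818]
t = (0.4020, 0.1140, 1.3017) m
M0: Pc = R·M0+t = (+0.35267, +0.25014, +1.21734); u = 484.2·(+0.35267)/1.21734 + 309.1 = 449.3742, v = 532.1·(+0.25014)/1.21734 + 249.6 = 358.9353
M1: Pc = R·M1+t = (+0.56182, +0.15013, +1.26654); u = 484.2·(+0.56182)/1.26654 + 309.1 = 523.8853, v = 532.1·(+0.15013)/1.26654 + 249.6 = 312.6720
M2: Pc = R·M2+t = (+0.45133, -0.02214, +1.38606); u = 484.2·(+0.45133)/1.38606 + 309.1 = 466.7666, v = 532.1·(-0.02214)/1.38606 + 249.6 = 241.1019
M3: Pc = R·M3+t = (+0.24218, +0.07787, +1.33686); u = 484.2·(+0.24218)/1.33686 + 309.1 = 396.8150, v = 532.1·(+0.07787)/1.33686 + 249.6 = 280.5947

c0=(449.37, 358.94) c1=(523.89, 312.67) c2=(466.77, 241.10) c3=(396.81, 280.59)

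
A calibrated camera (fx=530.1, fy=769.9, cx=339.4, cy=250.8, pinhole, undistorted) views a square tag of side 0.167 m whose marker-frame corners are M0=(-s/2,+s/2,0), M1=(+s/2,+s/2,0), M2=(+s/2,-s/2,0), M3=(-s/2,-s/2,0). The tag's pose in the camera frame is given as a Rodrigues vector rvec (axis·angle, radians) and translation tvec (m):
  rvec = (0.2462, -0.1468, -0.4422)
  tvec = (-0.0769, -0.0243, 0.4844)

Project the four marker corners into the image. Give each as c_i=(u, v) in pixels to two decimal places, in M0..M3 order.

c0=(214.38, 382.55) c1=(371.90, 268.83) c2=(298.72, 30.91) c3=(123.45, 148.17)

Intrinsics K: fx=530.1, fy=769.9, cx=339.4, cy=250.8
Marker side s = 0.167 m; corners in marker frame (Z=0):
  M0 = (-0.0835, +0.0835, 0)
  M1 = (+0.0835, +0.0835, 0)
  M2 = (+0.0835, -0.0835, 0)
  M3 = (-0.0835, -0.0835, 0)
rvec = (0.2462, -0.1468, -0.4422), |rvec| = θ = 0.52698 rad = 30.194°
Rodrigues: sinθ=0.50292, 1−cosθ=0.13567; R = I + sinθ·[k]× + (1−cosθ)·[k]×²:
    [+0.89394 +0.40436 -0.19329]
    [-0.43967 +0.87486 -0.20325]
    [+0.08691 +0.26668 +0.95986]
t = (-0.0769, -0.0243, 0.4844) m
M0: Pc = R·M0+t = (-0.11778, +0.08546, +0.49941); u = 530.1·(-0.11778)/0.49941 + 339.4 = 214.3818, v = 769.9·(+0.08546)/0.49941 + 250.8 = 382.5519
M1: Pc = R·M1+t = (+0.03151, +0.01204, +0.51392); u = 530.1·(+0.03151)/0.51392 + 339.4 = 371.8999, v = 769.9·(+0.01204)/0.51392 + 250.8 = 268.8340
M2: Pc = R·M2+t = (-0.03602, -0.13406, +0.46939); u = 530.1·(-0.03602)/0.46939 + 339.4 = 298.7216, v = 769.9·(-0.13406)/0.46939 + 250.8 = 30.9073
M3: Pc = R·M3+t = (-0.18531, -0.06064, +0.45488); u = 530.1·(-0.18531)/0.45488 + 339.4 = 123.4466, v = 769.9·(-0.06064)/0.45488 + 250.8 = 148.1669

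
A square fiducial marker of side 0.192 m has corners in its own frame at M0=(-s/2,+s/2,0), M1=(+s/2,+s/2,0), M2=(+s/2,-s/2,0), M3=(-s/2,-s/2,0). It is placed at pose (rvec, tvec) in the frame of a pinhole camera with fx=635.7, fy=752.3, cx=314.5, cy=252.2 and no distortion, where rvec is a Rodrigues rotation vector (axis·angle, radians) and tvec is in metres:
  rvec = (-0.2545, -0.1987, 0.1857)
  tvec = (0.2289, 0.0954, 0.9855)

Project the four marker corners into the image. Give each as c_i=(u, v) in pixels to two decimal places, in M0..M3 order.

c0=(396.29, 385.26) c1=(513.99, 411.33) c2=(522.63, 269.72) c3=(411.27, 240.32)

Intrinsics K: fx=635.7, fy=752.3, cx=314.5, cy=252.2
Marker side s = 0.192 m; corners in marker frame (Z=0):
  M0 = (-0.0960, +0.0960, 0)
  M1 = (+0.0960, +0.0960, 0)
  M2 = (+0.0960, -0.0960, 0)
  M3 = (-0.0960, -0.0960, 0)
rvec = (-0.2545, -0.1987, 0.1857), |rvec| = θ = 0.37247 rad = 21.341°
Rodrigues: sinθ=0.36392, 1−cosθ=0.06857; R = I + sinθ·[k]× + (1−cosθ)·[k]×²:
    [+0.96344 -0.15644 -0.21750]
    [+0.20643 +0.95094 +0.23042]
    [+0.17078 -0.26689 +0.94847]
t = (0.2289, 0.0954, 0.9855) m
M0: Pc = R·M0+t = (+0.12139, +0.16687, +0.94348); u = 635.7·(+0.12139)/0.94348 + 314.5 = 396.2908, v = 752.3·(+0.16687)/0.94348 + 252.2 = 385.2589
M1: Pc = R·M1+t = (+0.30637, +0.20651, +0.97627); u = 635.7·(+0.30637)/0.97627 + 314.5 = 513.9941, v = 752.3·(+0.20651)/0.97627 + 252.2 = 411.3315
M2: Pc = R·M2+t = (+0.33641, +0.02393, +1.02752); u = 635.7·(+0.33641)/1.02752 + 314.5 = 522.6282, v = 752.3·(+0.02393)/1.02752 + 252.2 = 269.7180
M3: Pc = R·M3+t = (+0.15143, -0.01571, +0.99473); u = 635.7·(+0.15143)/0.99473 + 314.5 = 411.2730, v = 752.3·(-0.01571)/0.99473 + 252.2 = 240.3204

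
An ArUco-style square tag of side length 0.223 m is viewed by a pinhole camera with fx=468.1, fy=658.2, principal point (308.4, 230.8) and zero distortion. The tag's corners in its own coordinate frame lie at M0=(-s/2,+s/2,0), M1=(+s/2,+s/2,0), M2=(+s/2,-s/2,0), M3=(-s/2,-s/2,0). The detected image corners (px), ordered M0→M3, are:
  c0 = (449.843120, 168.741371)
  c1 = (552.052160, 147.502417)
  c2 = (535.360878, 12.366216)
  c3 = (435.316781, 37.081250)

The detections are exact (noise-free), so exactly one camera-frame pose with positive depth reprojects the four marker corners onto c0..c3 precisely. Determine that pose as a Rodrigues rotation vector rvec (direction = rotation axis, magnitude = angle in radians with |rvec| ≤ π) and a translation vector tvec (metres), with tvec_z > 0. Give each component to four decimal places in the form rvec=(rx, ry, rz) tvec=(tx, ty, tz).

rvec=(-0.0721, 0.1448, -0.1338) tvec=(0.4200, -0.2270, 1.0689)

Intrinsics K: fx=468.1, fy=658.2, cx=308.4, cy=230.8
Marker side s = 0.223 m; corners in marker frame (Z=0):
  M0 = (-0.1115, +0.1115, 0)
  M1 = (+0.1115, +0.1115, 0)
  M2 = (+0.1115, -0.1115, 0)
  M3 = (-0.1115, -0.1115, 0)
Detected image corners:
  c0 = (449.843120, 168.741371) px
  c1 = (552.052160, 147.502417) px
  c2 = (535.360878, 12.366216) px
  c3 = (435.316781, 37.081250) px
Planar DLT: solve 8×8 A·h = b for H (H[2,2]=1):
  H  [+389.36572 +32.47205 +492.34461]
  H  [-114.98068 +591.14191 +91.02445]
  H  [-0.12993 -0.07595 +1.00000]
B = K⁻¹H; ‖b₁‖=0.935515, ‖b₂‖=0.935515; λ = 2/(‖b₁‖+‖b₂‖) = 1.068930, sign → tz>0 ⇒ λ=+1.068930
r₁ = λ·B[:,0] = (+0.98064,-0.13803,-0.13889); r₂ = λ·B[:,1] = (+0.12764,+0.98849,-0.08118)
r₃ = r₁×r₂ = (+0.14850,+0.06188,+0.98697); SVD([r₁ r₂ r₃]) → R = UVᵀ:
  R  [+0.98064 +0.12764 +0.14850]
  R  [-0.13803 +0.98849 +0.06188]
  R  [-0.13889 -0.08118 +0.98697]
t = (+0.42005, -0.22700, +1.06893) m
tr R = 2.956109; θ = arccos((tr R − 1)/2) = 0.209886 rad = 12.026°
axis k = ((R−Rᵀ)₃₂, (R−Rᵀ)₁₃, (R−Rᵀ)₂₁) / (2 sinθ) = (-0.343327, +0.689677, -0.637552)
rvec = θ·k = (-0.072060, +0.144753, -0.133813)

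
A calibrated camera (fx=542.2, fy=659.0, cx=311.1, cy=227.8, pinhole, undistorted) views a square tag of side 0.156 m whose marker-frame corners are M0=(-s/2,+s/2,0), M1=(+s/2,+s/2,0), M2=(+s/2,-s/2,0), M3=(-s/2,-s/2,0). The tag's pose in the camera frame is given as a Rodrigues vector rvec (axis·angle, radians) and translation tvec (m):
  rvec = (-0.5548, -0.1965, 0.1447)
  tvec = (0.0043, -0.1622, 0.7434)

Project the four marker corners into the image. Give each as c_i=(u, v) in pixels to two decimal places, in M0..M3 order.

c0=(249.89, 121.48) c1=(367.04, 152.10) c2=(370.00, 51.54) c3=(265.58, 21.27)

Intrinsics K: fx=542.2, fy=659.0, cx=311.1, cy=227.8
Marker side s = 0.156 m; corners in marker frame (Z=0):
  M0 = (-0.0780, +0.0780, 0)
  M1 = (+0.0780, +0.0780, 0)
  M2 = (+0.0780, -0.0780, 0)
  M3 = (-0.0780, -0.0780, 0)
rvec = (-0.5548, -0.1965, 0.1447), |rvec| = θ = 0.60610 rad = 34.727°
Rodrigues: sinθ=0.56966, 1−cosθ=0.17812; R = I + sinθ·[k]× + (1−cosθ)·[k]×²:
    [+0.97113 -0.08314 -0.22361]
    [+0.18886 +0.84060 +0.50766]
    [+0.14576 -0.53524 +0.83203]
t = (0.0043, -0.1622, 0.7434) m
M0: Pc = R·M0+t = (-0.07793, -0.11136, +0.69028); u = 542.2·(-0.07793)/0.69028 + 311.1 = 249.8857, v = 659.0·(-0.11136)/0.69028 + 227.8 = 121.4823
M1: Pc = R·M1+t = (+0.07356, -0.08190, +0.71302); u = 542.2·(+0.07356)/0.71302 + 311.1 = 367.0391, v = 659.0·(-0.08190)/0.71302 + 227.8 = 152.1033
M2: Pc = R·M2+t = (+0.08653, -0.21304, +0.79652); u = 542.2·(+0.08653)/0.79652 + 311.1 = 370.0040, v = 659.0·(-0.21304)/0.79652 + 227.8 = 51.5448
M3: Pc = R·M3+t = (-0.06496, -0.24250, +0.77378); u = 542.2·(-0.06496)/0.77378 + 311.1 = 265.5795, v = 659.0·(-0.24250)/0.77378 + 227.8 = 21.2730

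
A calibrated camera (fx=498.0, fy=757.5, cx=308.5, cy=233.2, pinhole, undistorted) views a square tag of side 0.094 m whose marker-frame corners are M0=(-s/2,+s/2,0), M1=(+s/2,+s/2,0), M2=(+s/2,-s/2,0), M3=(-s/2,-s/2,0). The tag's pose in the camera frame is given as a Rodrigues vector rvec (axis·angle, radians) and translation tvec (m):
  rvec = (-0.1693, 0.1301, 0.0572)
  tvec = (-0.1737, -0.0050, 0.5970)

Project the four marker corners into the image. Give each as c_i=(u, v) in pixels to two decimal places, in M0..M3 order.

Intrinsics K: fx=498.0, fy=757.5, cx=308.5, cy=233.2
Marker side s = 0.094 m; corners in marker frame (Z=0):
  M0 = (-0.0470, +0.0470, 0)
  M1 = (+0.0470, +0.0470, 0)
  M2 = (+0.0470, -0.0470, 0)
  M3 = (-0.0470, -0.0470, 0)
rvec = (-0.1693, 0.1301, 0.0572), |rvec| = θ = 0.22104 rad = 12.665°
Rodrigues: sinθ=0.21925, 1−cosθ=0.02433; R = I + sinθ·[k]× + (1−cosθ)·[k]×²:
    [+0.98994 -0.06770 +0.12422]
    [+0.04577 +0.98410 +0.17163]
    [-0.13387 -0.16422 +0.97730]
t = (-0.1737, -0.0050, 0.5970) m
M0: Pc = R·M0+t = (-0.22341, +0.03910, +0.59557); u = 498.0·(-0.22341)/0.59557 + 308.5 = 121.6920, v = 757.5·(+0.03910)/0.59557 + 233.2 = 282.9326
M1: Pc = R·M1+t = (-0.13035, +0.04340, +0.58299); u = 498.0·(-0.13035)/0.58299 + 308.5 = 197.1487, v = 757.5·(+0.04340)/0.58299 + 233.2 = 289.5959
M2: Pc = R·M2+t = (-0.12399, -0.04910, +0.59843); u = 498.0·(-0.12399)/0.59843 + 308.5 = 205.3172, v = 757.5·(-0.04910)/0.59843 + 233.2 = 171.0463
M3: Pc = R·M3+t = (-0.21705, -0.05340, +0.61101); u = 498.0·(-0.21705)/0.61101 + 308.5 = 131.5986, v = 757.5·(-0.05340)/0.61101 + 233.2 = 166.9928

c0=(121.69, 282.93) c1=(197.15, 289.60) c2=(205.32, 171.05) c3=(131.60, 166.99)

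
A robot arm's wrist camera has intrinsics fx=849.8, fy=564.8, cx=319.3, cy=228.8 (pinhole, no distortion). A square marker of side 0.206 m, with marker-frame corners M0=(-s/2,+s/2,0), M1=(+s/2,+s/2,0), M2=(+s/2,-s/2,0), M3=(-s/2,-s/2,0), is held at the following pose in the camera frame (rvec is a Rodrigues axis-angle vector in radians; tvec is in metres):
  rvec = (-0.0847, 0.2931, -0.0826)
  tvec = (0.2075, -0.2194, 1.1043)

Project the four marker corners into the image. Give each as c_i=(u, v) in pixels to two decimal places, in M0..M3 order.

c0=(407.27, 174.78) c1=(568.91, 161.59) c2=(553.27, 56.30) c3=(395.21, 74.66)

Intrinsics K: fx=849.8, fy=564.8, cx=319.3, cy=228.8
Marker side s = 0.206 m; corners in marker frame (Z=0):
  M0 = (-0.1030, +0.1030, 0)
  M1 = (+0.1030, +0.1030, 0)
  M2 = (+0.1030, -0.1030, 0)
  M3 = (-0.1030, -0.1030, 0)
rvec = (-0.0847, 0.2931, -0.0826), |rvec| = θ = 0.31608 rad = 18.110°
Rodrigues: sinθ=0.31084, 1−cosθ=0.04954; R = I + sinθ·[k]× + (1−cosθ)·[k]×²:
    [+0.95402 +0.06892 +0.29171]
    [-0.09354 +0.99306 +0.07129]
    [-0.28477 -0.09530 +0.95385]
t = (0.2075, -0.2194, 1.1043) m
M0: Pc = R·M0+t = (+0.11633, -0.10748, +1.12382); u = 849.8·(+0.11633)/1.12382 + 319.3 = 407.2694, v = 564.8·(-0.10748)/1.12382 + 228.8 = 174.7834
M1: Pc = R·M1+t = (+0.31286, -0.12675, +1.06515); u = 849.8·(+0.31286)/1.06515 + 319.3 = 568.9084, v = 564.8·(-0.12675)/1.06515 + 228.8 = 161.5907
M2: Pc = R·M2+t = (+0.29867, -0.33132, +1.08478); u = 849.8·(+0.29867)/1.08478 + 319.3 = 553.2687, v = 564.8·(-0.33132)/1.08478 + 228.8 = 56.2961
M3: Pc = R·M3+t = (+0.10214, -0.31205, +1.14345); u = 849.8·(+0.10214)/1.14345 + 319.3 = 395.2073, v = 564.8·(-0.31205)/1.14345 + 228.8 = 74.6644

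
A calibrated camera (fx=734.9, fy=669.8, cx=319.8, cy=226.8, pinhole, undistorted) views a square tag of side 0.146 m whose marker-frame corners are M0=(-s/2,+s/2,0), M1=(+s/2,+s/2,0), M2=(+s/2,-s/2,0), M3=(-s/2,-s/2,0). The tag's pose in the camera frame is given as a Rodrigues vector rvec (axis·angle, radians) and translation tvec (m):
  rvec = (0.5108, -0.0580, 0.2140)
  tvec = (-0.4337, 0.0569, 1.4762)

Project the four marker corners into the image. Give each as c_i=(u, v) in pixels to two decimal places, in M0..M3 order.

c0=(65.18, 273.68) c1=(136.77, 285.34) c2=(144.05, 230.77) c3=(69.05, 217.94)

Intrinsics K: fx=734.9, fy=669.8, cx=319.8, cy=226.8
Marker side s = 0.146 m; corners in marker frame (Z=0):
  M0 = (-0.0730, +0.0730, 0)
  M1 = (+0.0730, +0.0730, 0)
  M2 = (+0.0730, -0.0730, 0)
  M3 = (-0.0730, -0.0730, 0)
rvec = (0.5108, -0.0580, 0.2140), |rvec| = θ = 0.55685 rad = 31.905°
Rodrigues: sinθ=0.52851, 1−cosθ=0.15107; R = I + sinθ·[k]× + (1−cosθ)·[k]×²:
    [+0.97605 -0.21755 -0.00179]
    [+0.18868 +0.85057 -0.49086]
    [+0.10831 +0.47876 +0.87124]
t = (-0.4337, 0.0569, 1.4762) m
M0: Pc = R·M0+t = (-0.52083, +0.10522, +1.50324); u = 734.9·(-0.52083)/1.50324 + 319.8 = 65.1774, v = 669.8·(+0.10522)/1.50324 + 226.8 = 273.6819
M1: Pc = R·M1+t = (-0.37833, +0.13276, +1.51906); u = 734.9·(-0.37833)/1.51906 + 319.8 = 136.7691, v = 669.8·(+0.13276)/1.51906 + 226.8 = 285.3402
M2: Pc = R·M2+t = (-0.34657, +0.00858, +1.44916); u = 734.9·(-0.34657)/1.44916 + 319.8 = 144.0478, v = 669.8·(+0.00858)/1.44916 + 226.8 = 230.7666
M3: Pc = R·M3+t = (-0.48907, -0.01896, +1.43334); u = 734.9·(-0.48907)/1.43334 + 319.8 = 69.0451, v = 669.8·(-0.01896)/1.43334 + 226.8 = 217.9378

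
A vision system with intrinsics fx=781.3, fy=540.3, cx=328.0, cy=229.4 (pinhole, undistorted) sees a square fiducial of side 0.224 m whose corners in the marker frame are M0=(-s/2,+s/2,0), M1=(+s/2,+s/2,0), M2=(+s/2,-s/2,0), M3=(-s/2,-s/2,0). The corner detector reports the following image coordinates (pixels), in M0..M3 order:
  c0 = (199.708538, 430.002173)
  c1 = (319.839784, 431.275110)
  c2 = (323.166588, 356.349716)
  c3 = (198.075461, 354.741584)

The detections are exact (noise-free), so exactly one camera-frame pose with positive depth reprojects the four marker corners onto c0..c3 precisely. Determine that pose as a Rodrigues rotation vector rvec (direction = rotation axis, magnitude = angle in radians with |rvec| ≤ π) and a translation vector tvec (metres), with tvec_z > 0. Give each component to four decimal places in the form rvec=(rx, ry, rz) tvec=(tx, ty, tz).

rvec=(0.2617, -0.0203, 0.0271) tvec=(-0.1239, 0.4353, 1.4301)

Intrinsics K: fx=781.3, fy=540.3, cx=328.0, cy=229.4
Marker side s = 0.224 m; corners in marker frame (Z=0):
  M0 = (-0.1120, +0.1120, 0)
  M1 = (+0.1120, +0.1120, 0)
  M2 = (+0.1120, -0.1120, 0)
  M3 = (-0.1120, -0.1120, 0)
Detected image corners:
  c0 = (199.708538, 430.002173) px
  c1 = (319.839784, 431.275110) px
  c2 = (323.166588, 356.349716) px
  c3 = (198.075461, 354.741584) px
Planar DLT: solve 8×8 A·h = b for H (H[2,2]=1):
  H  [+551.43038 +43.21755 +260.30205]
  H  [+12.88646 +406.26830 +393.85337]
  H  [+0.01646 +0.18070 +1.00000]
B = K⁻¹H; ‖b₁‖=0.699272, ‖b₂‖=0.699272; λ = 2/(‖b₁‖+‖b₂‖) = 1.430058, sign → tz>0 ⇒ λ=+1.430058
r₁ = λ·B[:,0] = (+0.99943,+0.02411,+0.02354); r₂ = λ·B[:,1] = (-0.02938,+0.96559,+0.25842)
r₃ = r₁×r₂ = (-0.01650,-0.25896,+0.96575); SVD([r₁ r₂ r₃]) → R = UVᵀ:
  R  [+0.99943 -0.02938 -0.01650]
  R  [+0.02411 +0.96559 -0.25896]
  R  [+0.02354 +0.25842 +0.96575]
t = (-0.12391, +0.43527, +1.43006) m
tr R = 2.930765; θ = arccos((tr R − 1)/2) = 0.263890 rad = 15.120°
axis k = ((R−Rᵀ)₃₂, (R−Rᵀ)₁₃, (R−Rᵀ)₂₁) / (2 sinθ) = (+0.991763, -0.076750, +0.102547)
rvec = θ·k = (+0.261716, -0.020254, +0.027061)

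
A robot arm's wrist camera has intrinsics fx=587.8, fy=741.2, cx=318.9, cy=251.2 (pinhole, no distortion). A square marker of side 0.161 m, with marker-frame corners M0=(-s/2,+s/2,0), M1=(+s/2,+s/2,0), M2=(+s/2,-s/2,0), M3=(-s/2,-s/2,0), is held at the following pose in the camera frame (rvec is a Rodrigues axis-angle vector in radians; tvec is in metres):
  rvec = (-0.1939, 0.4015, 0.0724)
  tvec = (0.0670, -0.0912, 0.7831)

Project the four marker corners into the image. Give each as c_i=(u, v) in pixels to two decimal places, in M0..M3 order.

c0=(307.43, 237.37) c1=(424.28, 241.31) c2=(433.83, 89.01) c3=(320.18, 96.89)

Intrinsics K: fx=587.8, fy=741.2, cx=318.9, cy=251.2
Marker side s = 0.161 m; corners in marker frame (Z=0):
  M0 = (-0.0805, +0.0805, 0)
  M1 = (+0.0805, +0.0805, 0)
  M2 = (+0.0805, -0.0805, 0)
  M3 = (-0.0805, -0.0805, 0)
rvec = (-0.1939, 0.4015, 0.0724), |rvec| = θ = 0.45171 rad = 25.881°
Rodrigues: sinθ=0.43650, 1−cosθ=0.10030; R = I + sinθ·[k]× + (1−cosθ)·[k]×²:
    [+0.91818 -0.10823 +0.38108]
    [+0.03169 +0.97894 +0.20166]
    [-0.39489 -0.17308 +0.90228]
t = (0.0670, -0.0912, 0.7831) m
M0: Pc = R·M0+t = (-0.01563, -0.01495, +0.80096); u = 587.8·(-0.01563)/0.80096 + 318.9 = 307.4322, v = 741.2·(-0.01495)/0.80096 + 251.2 = 237.3685
M1: Pc = R·M1+t = (+0.13220, -0.00984, +0.73738); u = 587.8·(+0.13220)/0.73738 + 318.9 = 424.2839, v = 741.2·(-0.00984)/0.73738 + 251.2 = 241.3053
M2: Pc = R·M2+t = (+0.14963, -0.16745, +0.76524); u = 587.8·(+0.14963)/0.76524 + 318.9 = 433.8310, v = 741.2·(-0.16745)/0.76524 + 251.2 = 89.0082
M3: Pc = R·M3+t = (+0.00180, -0.17256, +0.82882); u = 587.8·(+0.00180)/0.82882 + 318.9 = 320.1757, v = 741.2·(-0.17256)/0.82882 + 251.2 = 96.8861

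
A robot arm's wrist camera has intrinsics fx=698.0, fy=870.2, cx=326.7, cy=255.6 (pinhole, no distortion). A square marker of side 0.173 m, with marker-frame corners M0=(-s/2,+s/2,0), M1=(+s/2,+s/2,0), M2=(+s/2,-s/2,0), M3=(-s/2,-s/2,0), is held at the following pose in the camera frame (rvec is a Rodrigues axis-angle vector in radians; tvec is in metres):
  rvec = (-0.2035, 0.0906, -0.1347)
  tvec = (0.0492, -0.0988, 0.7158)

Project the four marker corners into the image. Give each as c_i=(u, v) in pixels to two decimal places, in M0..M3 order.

Intrinsics K: fx=698.0, fy=870.2, cx=326.7, cy=255.6
Marker side s = 0.173 m; corners in marker frame (Z=0):
  M0 = (-0.0865, +0.0865, 0)
  M1 = (+0.0865, +0.0865, 0)
  M2 = (+0.0865, -0.0865, 0)
  M3 = (-0.0865, -0.0865, 0)
rvec = (-0.2035, 0.0906, -0.1347), |rvec| = θ = 0.26032 rad = 14.915°
Rodrigues: sinθ=0.25739, 1−cosθ=0.03369; R = I + sinθ·[k]× + (1−cosθ)·[k]×²:
    [+0.98690 +0.12402 +0.10321]
    [-0.14235 +0.97039 +0.19514]
    [-0.07595 -0.20728 +0.97533]
t = (0.0492, -0.0988, 0.7158) m
M0: Pc = R·M0+t = (-0.02544, -0.00255, +0.70444); u = 698.0·(-0.02544)/0.70444 + 326.7 = 301.4934, v = 870.2·(-0.00255)/0.70444 + 255.6 = 252.4525
M1: Pc = R·M1+t = (+0.14529, -0.02717, +0.69130); u = 698.0·(+0.14529)/0.69130 + 326.7 = 473.4022, v = 870.2·(-0.02717)/0.69130 + 255.6 = 221.3930
M2: Pc = R·M2+t = (+0.12384, -0.19505, +0.72716); u = 698.0·(+0.12384)/0.72716 + 326.7 = 445.5731, v = 870.2·(-0.19505)/0.72716 + 255.6 = 22.1791
M3: Pc = R·M3+t = (-0.04689, -0.17043, +0.74030); u = 698.0·(-0.04689)/0.74030 + 326.7 = 282.4853, v = 870.2·(-0.17043)/0.74030 + 255.6 = 55.2700

c0=(301.49, 252.45) c1=(473.40, 221.39) c2=(445.57, 22.18) c3=(282.49, 55.27)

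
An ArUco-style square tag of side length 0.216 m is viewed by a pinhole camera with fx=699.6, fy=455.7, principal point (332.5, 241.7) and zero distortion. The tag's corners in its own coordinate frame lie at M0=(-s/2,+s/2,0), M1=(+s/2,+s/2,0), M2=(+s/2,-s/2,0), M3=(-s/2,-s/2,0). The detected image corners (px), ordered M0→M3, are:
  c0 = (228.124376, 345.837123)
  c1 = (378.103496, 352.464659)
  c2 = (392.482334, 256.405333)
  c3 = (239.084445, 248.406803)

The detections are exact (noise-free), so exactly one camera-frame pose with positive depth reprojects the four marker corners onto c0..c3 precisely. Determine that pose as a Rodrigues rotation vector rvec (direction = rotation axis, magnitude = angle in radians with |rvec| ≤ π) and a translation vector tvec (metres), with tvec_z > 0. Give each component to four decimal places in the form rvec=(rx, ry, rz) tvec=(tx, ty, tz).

rvec=(0.1110, -0.0525, 0.0843) tvec=(-0.0322, 0.1301, 0.9933)

Intrinsics K: fx=699.6, fy=455.7, cx=332.5, cy=241.7
Marker side s = 0.216 m; corners in marker frame (Z=0):
  M0 = (-0.1080, +0.1080, 0)
  M1 = (+0.1080, +0.1080, 0)
  M2 = (+0.1080, -0.1080, 0)
  M3 = (-0.1080, -0.1080, 0)
Detected image corners:
  c0 = (228.124376, 345.837123) px
  c1 = (378.103496, 352.464659) px
  c2 = (392.482334, 256.405333) px
  c3 = (239.084445, 248.406803) px
Planar DLT: solve 8×8 A·h = b for H (H[2,2]=1):
  H  [+719.91770 -24.93262 +309.84383]
  H  [+51.07130 +480.69811 +301.37127]
  H  [+0.05736 +0.10913 +1.00000]
B = K⁻¹H; ‖b₁‖=1.006738, ‖b₂‖=1.006738; λ = 2/(‖b₁‖+‖b₂‖) = 0.993307, sign → tz>0 ⇒ λ=+0.993307
r₁ = λ·B[:,0] = (+0.99508,+0.08110,+0.05697); r₂ = λ·B[:,1] = (-0.08692,+0.99030,+0.10840)
r₃ = r₁×r₂ = (-0.04763,-0.11282,+0.99247); SVD([r₁ r₂ r₃]) → R = UVᵀ:
  R  [+0.99508 -0.08692 -0.04763]
  R  [+0.08110 +0.99030 -0.11282]
  R  [+0.05697 +0.10840 +0.99247]
t = (-0.03217, +0.13007, +0.99331) m
tr R = 2.977849; θ = arccos((tr R − 1)/2) = 0.148971 rad = 8.535°
axis k = ((R−Rᵀ)₃₂, (R−Rᵀ)₁₃, (R−Rᵀ)₂₁) / (2 sinθ) = (+0.745264, -0.352390, +0.566041)
rvec = θ·k = (+0.111023, -0.052496, +0.084324)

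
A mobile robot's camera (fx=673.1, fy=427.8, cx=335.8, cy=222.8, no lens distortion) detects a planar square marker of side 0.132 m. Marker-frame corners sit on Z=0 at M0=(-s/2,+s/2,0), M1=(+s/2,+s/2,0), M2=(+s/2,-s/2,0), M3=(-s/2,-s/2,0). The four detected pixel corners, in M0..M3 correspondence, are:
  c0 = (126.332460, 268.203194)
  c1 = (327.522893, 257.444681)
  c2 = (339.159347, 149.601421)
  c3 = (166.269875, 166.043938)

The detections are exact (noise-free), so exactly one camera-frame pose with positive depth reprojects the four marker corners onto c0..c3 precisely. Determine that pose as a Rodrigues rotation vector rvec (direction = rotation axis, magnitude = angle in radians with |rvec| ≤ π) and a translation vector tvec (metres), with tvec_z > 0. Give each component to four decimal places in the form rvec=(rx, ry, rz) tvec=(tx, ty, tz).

rvec=(-0.5778, 0.2776, -0.0253) tvec=(-0.0648, -0.0170, 0.4428)

Intrinsics K: fx=673.1, fy=427.8, cx=335.8, cy=222.8
Marker side s = 0.132 m; corners in marker frame (Z=0):
  M0 = (-0.0660, +0.0660, 0)
  M1 = (+0.0660, +0.0660, 0)
  M2 = (+0.0660, -0.0660, 0)
  M3 = (-0.0660, -0.0660, 0)
Detected image corners:
  c0 = (126.332460, 268.203194) px
  c1 = (327.522893, 257.444681) px
  c2 = (339.159347, 149.601421) px
  c3 = (166.269875, 166.043938) px
Planar DLT: solve 8×8 A·h = b for H (H[2,2]=1):
  H  [+1271.91140 -493.08729 +237.35295]
  H  [-224.39119 +537.07393 +206.33494]
  H  [-0.56873 -1.22470 +1.00000]
B = K⁻¹H; ‖b₁‖=2.258116, ‖b₂‖=2.258116; λ = 2/(‖b₁‖+‖b₂‖) = 0.442847, sign → tz>0 ⇒ λ=+0.442847
r₁ = λ·B[:,0] = (+0.96247,-0.10111,-0.25186); r₂ = λ·B[:,1] = (-0.05384,+0.83842,-0.54235)
r₃ = r₁×r₂ = (+0.26600,+0.53556,+0.80151); SVD([r₁ r₂ r₃]) → R = UVᵀ:
  R  [+0.96247 -0.05384 +0.26600]
  R  [-0.10111 +0.83842 +0.53556]
  R  [-0.25186 -0.54235 +0.80151]
t = (-0.06477, -0.01704, +0.44285) m
tr R = 2.602402; θ = arccos((tr R − 1)/2) = 0.641497 rad = 36.755°
axis k = ((R−Rᵀ)₃₂, (R−Rᵀ)₁₃, (R−Rᵀ)₂₁) / (2 sinθ) = (-0.900667, +0.432711, -0.039500)
rvec = θ·k = (-0.577775, +0.277582, -0.025339)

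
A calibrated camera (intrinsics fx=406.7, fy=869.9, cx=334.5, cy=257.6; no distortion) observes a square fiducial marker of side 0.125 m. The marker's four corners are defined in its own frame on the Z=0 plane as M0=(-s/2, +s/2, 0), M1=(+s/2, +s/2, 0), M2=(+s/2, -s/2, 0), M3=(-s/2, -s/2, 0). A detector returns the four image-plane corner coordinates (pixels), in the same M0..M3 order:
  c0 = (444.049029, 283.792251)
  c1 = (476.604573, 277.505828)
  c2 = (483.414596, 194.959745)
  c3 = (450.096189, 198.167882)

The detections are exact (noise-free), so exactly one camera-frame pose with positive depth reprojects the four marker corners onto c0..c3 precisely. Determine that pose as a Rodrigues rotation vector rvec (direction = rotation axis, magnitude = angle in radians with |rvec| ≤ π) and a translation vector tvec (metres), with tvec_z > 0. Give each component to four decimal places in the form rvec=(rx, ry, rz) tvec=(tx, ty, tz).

rvec=(0.3169, -0.3969, -0.0011) tvec=(0.3938, -0.0262, 1.2386)

Intrinsics K: fx=406.7, fy=869.9, cx=334.5, cy=257.6
Marker side s = 0.125 m; corners in marker frame (Z=0):
  M0 = (-0.0625, +0.0625, 0)
  M1 = (+0.0625, +0.0625, 0)
  M2 = (+0.0625, -0.0625, 0)
  M3 = (-0.0625, -0.0625, 0)
Detected image corners:
  c0 = (444.049029, 283.792251) px
  c1 = (476.604573, 277.505828) px
  c2 = (483.414596, 194.959745) px
  c3 = (450.096189, 198.167882) px
Planar DLT: solve 8×8 A·h = b for H (H[2,2]=1):
  H  [+405.62353 +62.15188 +463.80754]
  H  [+35.01699 +730.94117 +239.20511]
  H  [+0.30671 +0.24515 +1.00000]
B = K⁻¹H; ‖b₁‖=0.807334, ‖b₂‖=0.807334; λ = 2/(‖b₁‖+‖b₂‖) = 1.238644, sign → tz>0 ⇒ λ=+1.238644
r₁ = λ·B[:,0] = (+0.92290,-0.06264,+0.37991); r₂ = λ·B[:,1] = (-0.06046,+0.95086,+0.30366)
r₃ = r₁×r₂ = (-0.38026,-0.30322,+0.87376); SVD([r₁ r₂ r₃]) → R = UVᵀ:
  R  [+0.92290 -0.06046 -0.38026]
  R  [-0.06264 +0.95086 -0.30322]
  R  [+0.37991 +0.30366 +0.87376]
t = (+0.39382, -0.02619, +1.23864) m
tr R = 2.747523; θ = arccos((tr R − 1)/2) = 0.507913 rad = 29.101°
axis k = ((R−Rᵀ)₃₂, (R−Rᵀ)₁₃, (R−Rᵀ)₂₁) / (2 sinθ) = (+0.623903, -0.781499, -0.002240)
rvec = θ·k = (+0.316888, -0.396933, -0.001138)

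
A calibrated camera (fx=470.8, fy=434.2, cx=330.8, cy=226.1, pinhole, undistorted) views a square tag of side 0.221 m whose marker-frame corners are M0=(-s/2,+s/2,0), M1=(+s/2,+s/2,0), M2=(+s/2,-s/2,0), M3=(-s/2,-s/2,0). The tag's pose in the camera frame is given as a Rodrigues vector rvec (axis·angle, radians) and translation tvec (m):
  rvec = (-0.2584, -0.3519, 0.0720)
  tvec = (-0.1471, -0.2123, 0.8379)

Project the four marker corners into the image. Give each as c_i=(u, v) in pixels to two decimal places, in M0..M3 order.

c0=(176.35, 159.56) c1=(304.98, 178.31) c2=(309.51, 78.93) c3=(190.27, 52.73)

Intrinsics K: fx=470.8, fy=434.2, cx=330.8, cy=226.1
Marker side s = 0.221 m; corners in marker frame (Z=0):
  M0 = (-0.1105, +0.1105, 0)
  M1 = (+0.1105, +0.1105, 0)
  M2 = (+0.1105, -0.1105, 0)
  M3 = (-0.1105, -0.1105, 0)
rvec = (-0.2584, -0.3519, 0.0720), |rvec| = θ = 0.44248 rad = 25.352°
Rodrigues: sinθ=0.42818, 1−cosθ=0.09631; R = I + sinθ·[k]× + (1−cosθ)·[k]×²:
    [+0.93654 -0.02494 -0.34968]
    [+0.11440 +0.96461 +0.23759]
    [+0.33138 -0.26251 +0.90624]
t = (-0.1471, -0.2123, 0.8379) m
M0: Pc = R·M0+t = (-0.25334, -0.11835, +0.77228); u = 470.8·(-0.25334)/0.77228 + 330.8 = 176.3547, v = 434.2·(-0.11835)/0.77228 + 226.1 = 159.5581
M1: Pc = R·M1+t = (-0.04637, -0.09307, +0.84551); u = 470.8·(-0.04637)/0.84551 + 330.8 = 304.9806, v = 434.2·(-0.09307)/0.84551 + 226.1 = 178.3053
M2: Pc = R·M2+t = (-0.04086, -0.30625, +0.90352); u = 470.8·(-0.04086)/0.90352 + 330.8 = 309.5110, v = 434.2·(-0.30625)/0.90352 + 226.1 = 78.9290
M3: Pc = R·M3+t = (-0.24783, -0.33153, +0.83029); u = 470.8·(-0.24783)/0.83029 + 330.8 = 190.2723, v = 434.2·(-0.33153)/0.83029 + 226.1 = 52.7264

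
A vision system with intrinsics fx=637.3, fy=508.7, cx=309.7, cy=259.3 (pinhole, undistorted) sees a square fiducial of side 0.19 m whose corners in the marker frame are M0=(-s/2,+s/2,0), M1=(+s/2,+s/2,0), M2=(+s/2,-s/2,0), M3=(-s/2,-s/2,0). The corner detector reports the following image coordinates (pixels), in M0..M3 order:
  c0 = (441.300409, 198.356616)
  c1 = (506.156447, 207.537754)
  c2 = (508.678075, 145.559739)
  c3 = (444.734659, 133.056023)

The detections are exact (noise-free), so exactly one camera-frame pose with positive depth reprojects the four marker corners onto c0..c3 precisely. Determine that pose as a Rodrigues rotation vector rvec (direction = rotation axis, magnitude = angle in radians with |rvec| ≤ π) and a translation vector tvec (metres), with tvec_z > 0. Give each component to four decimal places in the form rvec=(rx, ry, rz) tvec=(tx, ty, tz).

rvec=(-0.0766, -0.4422, 0.0795) tvec=(0.3882, -0.2578, 1.4867)

Intrinsics K: fx=637.3, fy=508.7, cx=309.7, cy=259.3
Marker side s = 0.19 m; corners in marker frame (Z=0):
  M0 = (-0.0950, +0.0950, 0)
  M1 = (+0.0950, +0.0950, 0)
  M2 = (+0.0950, -0.0950, 0)
  M3 = (-0.0950, -0.0950, 0)
Detected image corners:
  c0 = (441.300409, 198.356616) px
  c1 = (506.156447, 207.537754) px
  c2 = (508.678075, 145.559739) px
  c3 = (444.734659, 133.056023) px
Planar DLT: solve 8×8 A·h = b for H (H[2,2]=1):
  H  [+474.48629 -44.78428 +476.09865]
  H  [+105.93003 +324.20038 +171.08885]
  H  [+0.28525 -0.06140 +1.00000]
B = K⁻¹H; ‖b₁‖=0.672636, ‖b₂‖=0.672636; λ = 2/(‖b₁‖+‖b₂‖) = 1.486688, sign → tz>0 ⇒ λ=+1.486688
r₁ = λ·B[:,0] = (+0.90080,+0.09342,+0.42407); r₂ = λ·B[:,1] = (-0.06012,+0.99401,-0.09128)
r₃ = r₁×r₂ = (-0.43006,+0.05673,+0.90102); SVD([r₁ r₂ r₃]) → R = UVᵀ:
  R  [+0.90080 -0.06012 -0.43006]
  R  [+0.09342 +0.99401 +0.05673]
  R  [+0.42407 -0.09128 +0.90102]
t = (+0.38817, -0.25780, +1.48669) m
tr R = 2.795822; θ = arccos((tr R − 1)/2) = 0.455795 rad = 26.115°
axis k = ((R−Rᵀ)₃₂, (R−Rᵀ)₁₃, (R−Rᵀ)₂₁) / (2 sinθ) = (-0.168117, -0.970217, +0.174403)
rvec = θ·k = (-0.076627, -0.442220, +0.079492)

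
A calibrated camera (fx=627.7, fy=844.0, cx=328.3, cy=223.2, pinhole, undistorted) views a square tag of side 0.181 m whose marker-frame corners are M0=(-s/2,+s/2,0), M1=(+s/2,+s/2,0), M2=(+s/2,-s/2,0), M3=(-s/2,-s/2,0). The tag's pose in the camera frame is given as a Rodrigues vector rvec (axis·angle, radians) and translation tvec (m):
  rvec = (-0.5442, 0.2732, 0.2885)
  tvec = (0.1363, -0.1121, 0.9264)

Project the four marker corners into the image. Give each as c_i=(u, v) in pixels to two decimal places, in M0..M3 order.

c0=(343.42, 171.65) c1=(467.33, 203.02) c2=(495.83, 71.84) c3=(380.70, 50.92)

Intrinsics K: fx=627.7, fy=844.0, cx=328.3, cy=223.2
Marker side s = 0.181 m; corners in marker frame (Z=0):
  M0 = (-0.0905, +0.0905, 0)
  M1 = (+0.0905, +0.0905, 0)
  M2 = (+0.0905, -0.0905, 0)
  M3 = (-0.0905, -0.0905, 0)
rvec = (-0.5442, 0.2732, 0.2885), |rvec| = θ = 0.67381 rad = 38.607°
Rodrigues: sinθ=0.62397, 1−cosθ=0.21855; R = I + sinθ·[k]× + (1−cosθ)·[k]×²:
    [+0.92401 -0.33873 +0.17742]
    [+0.19559 +0.81738 +0.54189]
    [-0.32857 -0.46600 +0.82151]
t = (0.1363, -0.1121, 0.9264) m
M0: Pc = R·M0+t = (+0.02202, -0.05583, +0.91396); u = 627.7·(+0.02202)/0.91396 + 328.3 = 343.4249, v = 844.0·(-0.05583)/0.91396 + 223.2 = 171.6451
M1: Pc = R·M1+t = (+0.18927, -0.02043, +0.85449); u = 627.7·(+0.18927)/0.85449 + 328.3 = 467.3341, v = 844.0·(-0.02043)/0.85449 + 223.2 = 203.0244
M2: Pc = R·M2+t = (+0.25058, -0.16837, +0.93884); u = 627.7·(+0.25058)/0.93884 + 328.3 = 495.8341, v = 844.0·(-0.16837)/0.93884 + 223.2 = 71.8368
M3: Pc = R·M3+t = (+0.08333, -0.20377, +0.99831); u = 627.7·(+0.08333)/0.99831 + 328.3 = 380.6962, v = 844.0·(-0.20377)/0.99831 + 223.2 = 50.9237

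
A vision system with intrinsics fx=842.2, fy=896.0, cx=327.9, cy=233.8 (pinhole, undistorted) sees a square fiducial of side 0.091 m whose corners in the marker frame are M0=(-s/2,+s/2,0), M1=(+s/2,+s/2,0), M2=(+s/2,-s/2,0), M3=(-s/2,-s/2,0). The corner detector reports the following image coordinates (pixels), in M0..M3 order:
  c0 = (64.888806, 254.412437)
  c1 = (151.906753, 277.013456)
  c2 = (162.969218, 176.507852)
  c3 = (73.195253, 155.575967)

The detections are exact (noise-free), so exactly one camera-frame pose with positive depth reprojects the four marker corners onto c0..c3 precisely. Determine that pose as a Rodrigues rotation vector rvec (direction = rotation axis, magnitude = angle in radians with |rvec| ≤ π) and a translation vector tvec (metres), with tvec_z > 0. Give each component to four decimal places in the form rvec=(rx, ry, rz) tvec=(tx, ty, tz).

Intrinsics K: fx=842.2, fy=896.0, cx=327.9, cy=233.8
Marker side s = 0.091 m; corners in marker frame (Z=0):
  M0 = (-0.0455, +0.0455, 0)
  M1 = (+0.0455, +0.0455, 0)
  M2 = (+0.0455, -0.0455, 0)
  M3 = (-0.0455, -0.0455, 0)
Detected image corners:
  c0 = (64.888806, 254.412437) px
  c1 = (151.906753, 277.013456) px
  c2 = (162.969218, 176.507852) px
  c3 = (73.195253, 155.575967) px
Planar DLT: solve 8×8 A·h = b for H (H[2,2]=1):
  H  [+942.54009 -70.58683 +112.66224]
  H  [+184.74940 +1163.16482 +216.46633]
  H  [-0.25280 +0.31492 +1.00000]
B = K⁻¹H; ‖b₁‖=1.272966, ‖b₂‖=1.272966; λ = 2/(‖b₁‖+‖b₂‖) = 0.785567, sign → tz>0 ⇒ λ=+0.785567
r₁ = λ·B[:,0] = (+0.95648,+0.21380,-0.19859); r₂ = λ·B[:,1] = (-0.16216,+0.95525,+0.24739)
r₃ = r₁×r₂ = (+0.24260,-0.20442,+0.94835); SVD([r₁ r₂ r₃]) → R = UVᵀ:
  R  [+0.95648 -0.16216 +0.24260]
  R  [+0.21380 +0.95525 -0.20442]
  R  [-0.19859 +0.24739 +0.94835]
t = (-0.20076, -0.01520, +0.78557) m
tr R = 2.860074; θ = arccos((tr R − 1)/2) = 0.376283 rad = 21.559°
axis k = ((R−Rᵀ)₃₂, (R−Rᵀ)₁₃, (R−Rᵀ)₂₁) / (2 sinθ) = (+0.614767, +0.600311, +0.511555)
rvec = θ·k = (+0.231326, +0.225887, +0.192489)

rvec=(0.2313, 0.2259, 0.1925) tvec=(-0.2008, -0.0152, 0.7856)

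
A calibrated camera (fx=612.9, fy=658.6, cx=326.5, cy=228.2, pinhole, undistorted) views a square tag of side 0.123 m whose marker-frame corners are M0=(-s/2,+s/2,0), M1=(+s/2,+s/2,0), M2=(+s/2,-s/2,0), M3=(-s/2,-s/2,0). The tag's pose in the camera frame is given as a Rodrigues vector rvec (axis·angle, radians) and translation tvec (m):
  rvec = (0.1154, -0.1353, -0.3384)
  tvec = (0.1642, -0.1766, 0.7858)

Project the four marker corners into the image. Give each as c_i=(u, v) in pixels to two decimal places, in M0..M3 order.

Intrinsics K: fx=612.9, fy=658.6, cx=326.5, cy=228.2
Marker side s = 0.123 m; corners in marker frame (Z=0):
  M0 = (-0.0615, +0.0615, 0)
  M1 = (+0.0615, +0.0615, 0)
  M2 = (+0.0615, -0.0615, 0)
  M3 = (-0.0615, -0.0615, 0)
rvec = (0.1154, -0.1353, -0.3384), |rvec| = θ = 0.38228 rad = 21.903°
Rodrigues: sinθ=0.37304, 1−cosθ=0.07218; R = I + sinθ·[k]× + (1−cosθ)·[k]×²:
    [+0.93439 +0.32251 -0.15132]
    [-0.33793 +0.93686 -0.08999]
    [+0.11274 +0.13523 +0.98438]
t = (0.1642, -0.1766, 0.7858) m
M0: Pc = R·M0+t = (+0.12657, -0.09820, +0.78718); u = 612.9·(+0.12657)/0.78718 + 326.5 = 425.0464, v = 658.6·(-0.09820)/0.78718 + 228.2 = 146.0401
M1: Pc = R·M1+t = (+0.24150, -0.13977, +0.80105); u = 612.9·(+0.24150)/0.80105 + 326.5 = 511.2762, v = 658.6·(-0.13977)/0.80105 + 228.2 = 113.2885
M2: Pc = R·M2+t = (+0.20183, -0.25500, +0.78442); u = 612.9·(+0.20183)/0.78442 + 326.5 = 484.1997, v = 658.6·(-0.25500)/0.78442 + 228.2 = 14.1013
M3: Pc = R·M3+t = (+0.08690, -0.21343, +0.77055); u = 612.9·(+0.08690)/0.77055 + 326.5 = 395.6213, v = 658.6·(-0.21343)/0.77055 + 228.2 = 45.7749

c0=(425.05, 146.04) c1=(511.28, 113.29) c2=(484.20, 14.10) c3=(395.62, 45.77)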